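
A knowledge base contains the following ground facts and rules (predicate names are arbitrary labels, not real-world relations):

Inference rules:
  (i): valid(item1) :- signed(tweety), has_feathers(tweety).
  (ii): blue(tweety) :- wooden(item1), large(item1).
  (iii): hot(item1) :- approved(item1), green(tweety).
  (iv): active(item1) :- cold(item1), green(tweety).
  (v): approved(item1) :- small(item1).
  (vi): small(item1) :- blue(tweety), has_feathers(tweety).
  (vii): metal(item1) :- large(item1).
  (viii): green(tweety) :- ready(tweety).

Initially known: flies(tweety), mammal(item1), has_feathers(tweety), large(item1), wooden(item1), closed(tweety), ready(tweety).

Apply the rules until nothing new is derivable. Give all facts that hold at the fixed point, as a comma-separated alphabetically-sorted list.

Round 1: (ii) [blue(tweety) :- wooden(item1), large(item1).]; (vii) [metal(item1) :- large(item1).]; (viii) [green(tweety) :- ready(tweety).]. New: blue(tweety), metal(item1), green(tweety).
Round 2: (vi) [small(item1) :- blue(tweety), has_feathers(tweety).]. New: small(item1).
Round 3: (v) [approved(item1) :- small(item1).]. New: approved(item1).
Round 4: (iii) [hot(item1) :- approved(item1), green(tweety).]. New: hot(item1).

approved(item1), blue(tweety), closed(tweety), flies(tweety), green(tweety), has_feathers(tweety), hot(item1), large(item1), mammal(item1), metal(item1), ready(tweety), small(item1), wooden(item1)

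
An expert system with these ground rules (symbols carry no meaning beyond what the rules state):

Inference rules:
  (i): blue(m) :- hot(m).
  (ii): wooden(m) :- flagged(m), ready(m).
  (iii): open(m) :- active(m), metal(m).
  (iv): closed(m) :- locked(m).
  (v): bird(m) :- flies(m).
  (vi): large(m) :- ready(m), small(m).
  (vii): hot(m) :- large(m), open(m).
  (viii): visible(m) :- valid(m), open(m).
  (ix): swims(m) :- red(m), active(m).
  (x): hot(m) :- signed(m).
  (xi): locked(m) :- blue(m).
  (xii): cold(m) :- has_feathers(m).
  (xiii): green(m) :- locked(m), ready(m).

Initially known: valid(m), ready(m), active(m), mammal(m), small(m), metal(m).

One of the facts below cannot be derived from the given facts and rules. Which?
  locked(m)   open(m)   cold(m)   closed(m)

Round 1: (iii) [open(m) :- active(m), metal(m).]; (vi) [large(m) :- ready(m), small(m).]. New: open(m), large(m).
Round 2: (vii) [hot(m) :- large(m), open(m).]; (viii) [visible(m) :- valid(m), open(m).]. New: hot(m), visible(m).
Round 3: (i) [blue(m) :- hot(m).]. New: blue(m).
Round 4: (xi) [locked(m) :- blue(m).]. New: locked(m).
Round 5: (iv) [closed(m) :- locked(m).]; (xiii) [green(m) :- locked(m), ready(m).]. New: closed(m), green(m).
Derived: open(m) (round 1), locked(m) (round 4), closed(m) (round 5). cold(m) never appears in any round.

cold(m)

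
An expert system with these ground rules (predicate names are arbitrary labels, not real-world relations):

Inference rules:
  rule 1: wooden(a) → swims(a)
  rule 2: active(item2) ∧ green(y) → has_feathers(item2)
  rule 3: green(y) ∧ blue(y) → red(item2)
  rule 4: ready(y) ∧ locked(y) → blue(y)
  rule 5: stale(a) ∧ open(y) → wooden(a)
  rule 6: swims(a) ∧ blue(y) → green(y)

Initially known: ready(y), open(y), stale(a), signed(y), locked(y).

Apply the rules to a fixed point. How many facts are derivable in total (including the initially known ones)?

[1] rule 4 [ready(y) ∧ locked(y) → blue(y)]; rule 5 [stale(a) ∧ open(y) → wooden(a)]. ⇒ new: blue(y), wooden(a).
[2] rule 1 [wooden(a) → swims(a)]. ⇒ new: swims(a).
[3] rule 6 [swims(a) ∧ blue(y) → green(y)]. ⇒ new: green(y).
[4] rule 3 [green(y) ∧ blue(y) → red(item2)]. ⇒ new: red(item2).
Closure: {blue(y), green(y), locked(y), open(y), ready(y), red(item2), signed(y), stale(a), swims(a), wooden(a)} — 10 facts.

10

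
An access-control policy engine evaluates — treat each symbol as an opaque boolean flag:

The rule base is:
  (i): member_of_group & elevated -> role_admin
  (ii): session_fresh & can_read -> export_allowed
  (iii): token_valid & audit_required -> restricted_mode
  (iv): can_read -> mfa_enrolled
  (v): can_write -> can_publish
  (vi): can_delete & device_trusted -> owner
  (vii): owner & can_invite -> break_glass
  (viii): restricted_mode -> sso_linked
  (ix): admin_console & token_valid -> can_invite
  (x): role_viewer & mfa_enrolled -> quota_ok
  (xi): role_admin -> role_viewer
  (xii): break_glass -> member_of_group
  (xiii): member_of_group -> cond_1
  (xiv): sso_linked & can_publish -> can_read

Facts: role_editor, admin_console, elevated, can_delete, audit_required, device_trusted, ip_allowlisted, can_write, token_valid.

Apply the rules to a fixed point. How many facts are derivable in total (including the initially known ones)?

22

Round 1 — (iii), (v), (vi), (ix), derive restricted_mode, can_publish, owner, can_invite.
Round 2 — (vii), (viii), derive break_glass, sso_linked.
Round 3 — (xii), (xiv), derive member_of_group, can_read.
Round 4 — (i), (iv), (xiii), derive role_admin, mfa_enrolled, cond_1.
Round 5 — (xi), derive role_viewer.
Round 6 — (x), derive quota_ok.
Closure: {admin_console, audit_required, break_glass, can_delete, can_invite, can_publish, can_read, can_write, cond_1, device_trusted, elevated, ip_allowlisted, member_of_group, mfa_enrolled, owner, quota_ok, restricted_mode, role_admin, role_editor, role_viewer, sso_linked, token_valid} — 22 facts.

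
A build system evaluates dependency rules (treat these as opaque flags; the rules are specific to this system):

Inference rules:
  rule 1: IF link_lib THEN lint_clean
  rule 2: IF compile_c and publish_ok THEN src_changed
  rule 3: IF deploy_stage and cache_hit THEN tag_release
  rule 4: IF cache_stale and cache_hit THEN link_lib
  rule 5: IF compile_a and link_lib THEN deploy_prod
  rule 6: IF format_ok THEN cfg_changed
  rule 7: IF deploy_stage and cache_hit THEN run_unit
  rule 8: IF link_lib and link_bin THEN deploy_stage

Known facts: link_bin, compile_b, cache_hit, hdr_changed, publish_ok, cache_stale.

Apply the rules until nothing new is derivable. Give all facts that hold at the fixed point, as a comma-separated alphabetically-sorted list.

cache_hit, cache_stale, compile_b, deploy_stage, hdr_changed, link_bin, link_lib, lint_clean, publish_ok, run_unit, tag_release

Round 1: rule 4 [IF cache_stale and cache_hit THEN link_lib]. Adds link_lib.
Round 2: rule 1 [IF link_lib THEN lint_clean]; rule 8 [IF link_lib and link_bin THEN deploy_stage]. Adds lint_clean, deploy_stage.
Round 3: rule 3 [IF deploy_stage and cache_hit THEN tag_release]; rule 7 [IF deploy_stage and cache_hit THEN run_unit]. Adds tag_release, run_unit.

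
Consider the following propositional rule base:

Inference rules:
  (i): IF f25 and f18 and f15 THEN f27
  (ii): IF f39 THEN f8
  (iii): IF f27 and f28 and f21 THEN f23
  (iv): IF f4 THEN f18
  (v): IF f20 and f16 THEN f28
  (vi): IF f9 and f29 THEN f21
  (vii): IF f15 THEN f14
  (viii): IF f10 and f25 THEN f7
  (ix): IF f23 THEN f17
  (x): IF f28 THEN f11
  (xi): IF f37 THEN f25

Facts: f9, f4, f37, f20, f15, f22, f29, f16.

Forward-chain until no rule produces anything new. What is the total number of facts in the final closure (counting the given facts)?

Round 1: (iv) [IF f4 THEN f18]; (v) [IF f20 and f16 THEN f28]; (vi) [IF f9 and f29 THEN f21]; (vii) [IF f15 THEN f14]; (xi) [IF f37 THEN f25]. New: f18, f28, f21, f14, f25.
Round 2: (i) [IF f25 and f18 and f15 THEN f27]; (x) [IF f28 THEN f11]. New: f27, f11.
Round 3: (iii) [IF f27 and f28 and f21 THEN f23]. New: f23.
Round 4: (ix) [IF f23 THEN f17]. New: f17.
Closure: {f11, f14, f15, f16, f17, f18, f20, f21, f22, f23, f25, f27, f28, f29, f37, f4, f9} — 17 facts.

17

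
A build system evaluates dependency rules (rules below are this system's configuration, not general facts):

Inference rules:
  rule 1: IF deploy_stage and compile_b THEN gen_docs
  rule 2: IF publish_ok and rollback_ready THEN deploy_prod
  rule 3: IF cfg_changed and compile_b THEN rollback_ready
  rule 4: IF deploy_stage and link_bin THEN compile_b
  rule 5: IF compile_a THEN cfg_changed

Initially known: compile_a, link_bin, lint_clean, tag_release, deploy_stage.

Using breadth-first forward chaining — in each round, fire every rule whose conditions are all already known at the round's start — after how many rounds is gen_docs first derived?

2

Round 1: rule 4 [IF deploy_stage and link_bin THEN compile_b]; rule 5 [IF compile_a THEN cfg_changed]. New: compile_b, cfg_changed.
Round 2: rule 1 [IF deploy_stage and compile_b THEN gen_docs]; rule 3 [IF cfg_changed and compile_b THEN rollback_ready]. New: gen_docs, rollback_ready.
gen_docs first appears in round 2.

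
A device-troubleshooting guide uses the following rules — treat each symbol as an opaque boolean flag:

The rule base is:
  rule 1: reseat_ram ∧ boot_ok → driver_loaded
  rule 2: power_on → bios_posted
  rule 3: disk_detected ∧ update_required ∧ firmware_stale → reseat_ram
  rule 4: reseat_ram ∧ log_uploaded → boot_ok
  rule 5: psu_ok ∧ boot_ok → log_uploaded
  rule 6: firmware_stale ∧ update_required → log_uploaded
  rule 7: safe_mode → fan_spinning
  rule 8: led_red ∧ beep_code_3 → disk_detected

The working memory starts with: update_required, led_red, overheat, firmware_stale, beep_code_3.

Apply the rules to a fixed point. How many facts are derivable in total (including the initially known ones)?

10

Round 1: rule 6 [firmware_stale ∧ update_required → log_uploaded]; rule 8 [led_red ∧ beep_code_3 → disk_detected]. Adds log_uploaded, disk_detected.
Round 2: rule 3 [disk_detected ∧ update_required ∧ firmware_stale → reseat_ram]. Adds reseat_ram.
Round 3: rule 4 [reseat_ram ∧ log_uploaded → boot_ok]. Adds boot_ok.
Round 4: rule 1 [reseat_ram ∧ boot_ok → driver_loaded]. Adds driver_loaded.
Closure: {beep_code_3, boot_ok, disk_detected, driver_loaded, firmware_stale, led_red, log_uploaded, overheat, reseat_ram, update_required} — 10 facts.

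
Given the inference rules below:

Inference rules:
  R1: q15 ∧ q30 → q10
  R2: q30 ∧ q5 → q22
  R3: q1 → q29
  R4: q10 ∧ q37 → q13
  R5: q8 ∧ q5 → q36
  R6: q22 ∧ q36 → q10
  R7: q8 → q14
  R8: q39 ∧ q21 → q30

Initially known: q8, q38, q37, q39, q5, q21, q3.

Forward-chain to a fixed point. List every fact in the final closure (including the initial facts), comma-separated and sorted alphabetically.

Round 1 — R5, R7, R8, derive q36, q14, q30.
Round 2 — R2, derive q22.
Round 3 — R6, derive q10.
Round 4 — R4, derive q13.

q10, q13, q14, q21, q22, q3, q30, q36, q37, q38, q39, q5, q8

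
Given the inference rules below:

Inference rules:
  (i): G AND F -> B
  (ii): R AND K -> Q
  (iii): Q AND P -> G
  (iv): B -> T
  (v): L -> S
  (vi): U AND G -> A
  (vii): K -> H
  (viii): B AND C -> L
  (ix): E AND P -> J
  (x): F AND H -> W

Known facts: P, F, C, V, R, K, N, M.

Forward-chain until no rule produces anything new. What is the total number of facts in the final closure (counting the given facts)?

Round 1: (ii) [R AND K -> Q]; (vii) [K -> H]. Adds Q, H.
Round 2: (iii) [Q AND P -> G]; (x) [F AND H -> W]. Adds G, W.
Round 3: (i) [G AND F -> B]. Adds B.
Round 4: (iv) [B -> T]; (viii) [B AND C -> L]. Adds T, L.
Round 5: (v) [L -> S]. Adds S.
Closure: {B, C, F, G, H, K, L, M, N, P, Q, R, S, T, V, W} — 16 facts.

16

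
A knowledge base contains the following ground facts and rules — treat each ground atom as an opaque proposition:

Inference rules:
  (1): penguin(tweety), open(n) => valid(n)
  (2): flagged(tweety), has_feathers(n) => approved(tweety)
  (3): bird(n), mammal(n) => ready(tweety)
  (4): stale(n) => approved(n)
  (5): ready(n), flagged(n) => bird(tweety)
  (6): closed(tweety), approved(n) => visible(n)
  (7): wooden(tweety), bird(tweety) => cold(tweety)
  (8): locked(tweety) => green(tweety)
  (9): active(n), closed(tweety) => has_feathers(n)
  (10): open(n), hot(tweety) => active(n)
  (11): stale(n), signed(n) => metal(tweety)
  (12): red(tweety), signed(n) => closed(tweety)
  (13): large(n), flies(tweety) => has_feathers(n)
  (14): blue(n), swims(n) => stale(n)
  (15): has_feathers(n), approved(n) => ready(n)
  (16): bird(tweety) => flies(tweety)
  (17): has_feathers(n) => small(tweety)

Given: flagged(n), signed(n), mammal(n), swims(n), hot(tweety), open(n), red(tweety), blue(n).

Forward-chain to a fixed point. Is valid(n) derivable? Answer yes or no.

no

Round 1 fires (10), (12), (14), giving active(n), closed(tweety), stale(n).
Round 2 fires (4), (9), (11), giving approved(n), has_feathers(n), metal(tweety).
Round 3 fires (6), (15), (17), giving visible(n), ready(n), small(tweety).
Round 4 fires (5), giving bird(tweety).
Round 5 fires (16), giving flies(tweety).
Fixed point reached. valid(n) is concluded only by (1); (1) needs penguin(tweety) (never derived).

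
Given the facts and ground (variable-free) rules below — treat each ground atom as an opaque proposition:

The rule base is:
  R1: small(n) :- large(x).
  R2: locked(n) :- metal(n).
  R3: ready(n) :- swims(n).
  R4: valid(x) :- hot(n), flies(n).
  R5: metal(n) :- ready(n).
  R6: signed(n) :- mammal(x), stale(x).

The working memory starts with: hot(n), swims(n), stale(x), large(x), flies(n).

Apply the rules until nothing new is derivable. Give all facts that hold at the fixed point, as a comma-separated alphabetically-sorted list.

Round 1: R1 [small(n) :- large(x).]; R3 [ready(n) :- swims(n).]; R4 [valid(x) :- hot(n), flies(n).]. Adds small(n), ready(n), valid(x).
Round 2: R5 [metal(n) :- ready(n).]. Adds metal(n).
Round 3: R2 [locked(n) :- metal(n).]. Adds locked(n).

flies(n), hot(n), large(x), locked(n), metal(n), ready(n), small(n), stale(x), swims(n), valid(x)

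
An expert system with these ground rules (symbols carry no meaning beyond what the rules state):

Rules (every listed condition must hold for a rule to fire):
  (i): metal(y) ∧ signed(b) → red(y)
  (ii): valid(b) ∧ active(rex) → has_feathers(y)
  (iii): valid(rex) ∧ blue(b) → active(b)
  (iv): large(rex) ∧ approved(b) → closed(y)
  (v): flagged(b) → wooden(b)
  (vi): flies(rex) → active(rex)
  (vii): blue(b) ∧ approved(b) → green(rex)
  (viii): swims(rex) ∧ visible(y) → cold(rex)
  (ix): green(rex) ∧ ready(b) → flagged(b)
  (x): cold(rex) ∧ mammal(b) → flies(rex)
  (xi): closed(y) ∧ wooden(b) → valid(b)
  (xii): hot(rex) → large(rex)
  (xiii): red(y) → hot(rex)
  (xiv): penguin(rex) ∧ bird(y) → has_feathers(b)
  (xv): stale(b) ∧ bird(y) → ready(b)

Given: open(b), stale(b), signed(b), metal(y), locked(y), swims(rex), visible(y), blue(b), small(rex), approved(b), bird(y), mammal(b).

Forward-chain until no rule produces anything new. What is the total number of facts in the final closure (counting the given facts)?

Round 1 fires (i), (vii), (viii), (xv), giving red(y), green(rex), cold(rex), ready(b).
Round 2 fires (ix), (x), (xiii), giving flagged(b), flies(rex), hot(rex).
Round 3 fires (v), (vi), (xii), giving wooden(b), active(rex), large(rex).
Round 4 fires (iv), giving closed(y).
Round 5 fires (xi), giving valid(b).
Round 6 fires (ii), giving has_feathers(y).
Closure: {active(rex), approved(b), bird(y), blue(b), closed(y), cold(rex), flagged(b), flies(rex), green(rex), has_feathers(y), hot(rex), large(rex), locked(y), mammal(b), metal(y), open(b), ready(b), red(y), signed(b), small(rex), stale(b), swims(rex), valid(b), visible(y), wooden(b)} — 25 facts.

25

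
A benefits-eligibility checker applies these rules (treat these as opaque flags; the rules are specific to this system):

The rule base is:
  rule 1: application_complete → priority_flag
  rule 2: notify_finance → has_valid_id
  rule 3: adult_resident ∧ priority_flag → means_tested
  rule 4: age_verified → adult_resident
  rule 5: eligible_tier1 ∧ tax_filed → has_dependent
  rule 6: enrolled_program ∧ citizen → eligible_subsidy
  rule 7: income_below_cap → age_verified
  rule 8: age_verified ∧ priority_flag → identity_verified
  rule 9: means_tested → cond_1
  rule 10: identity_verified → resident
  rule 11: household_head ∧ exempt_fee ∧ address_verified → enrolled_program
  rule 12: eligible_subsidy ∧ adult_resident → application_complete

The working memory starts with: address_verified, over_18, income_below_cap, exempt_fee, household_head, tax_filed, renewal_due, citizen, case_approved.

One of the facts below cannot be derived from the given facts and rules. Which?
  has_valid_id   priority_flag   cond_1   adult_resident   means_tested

has_valid_id

Round 1 — rule 7, rule 11, derive age_verified, enrolled_program.
Round 2 — rule 4, rule 6, derive adult_resident, eligible_subsidy.
Round 3 — rule 12, derive application_complete.
Round 4 — rule 1, derive priority_flag.
Round 5 — rule 3, rule 8, derive means_tested, identity_verified.
Round 6 — rule 9, rule 10, derive cond_1, resident.
Derived: adult_resident (round 2), means_tested (round 5), cond_1 (round 6), priority_flag (round 4). has_valid_id never appears in any round.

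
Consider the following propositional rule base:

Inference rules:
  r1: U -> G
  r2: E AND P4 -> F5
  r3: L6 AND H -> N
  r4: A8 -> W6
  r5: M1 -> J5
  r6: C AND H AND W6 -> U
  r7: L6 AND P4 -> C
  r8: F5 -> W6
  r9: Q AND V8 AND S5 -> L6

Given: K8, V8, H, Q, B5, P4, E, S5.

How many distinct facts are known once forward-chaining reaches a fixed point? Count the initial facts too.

Round 1: r2 [E AND P4 -> F5]; r9 [Q AND V8 AND S5 -> L6]. Adds F5, L6.
Round 2: r3 [L6 AND H -> N]; r7 [L6 AND P4 -> C]; r8 [F5 -> W6]. Adds N, C, W6.
Round 3: r6 [C AND H AND W6 -> U]. Adds U.
Round 4: r1 [U -> G]. Adds G.
Closure: {B5, C, E, F5, G, H, K8, L6, N, P4, Q, S5, U, V8, W6} — 15 facts.

15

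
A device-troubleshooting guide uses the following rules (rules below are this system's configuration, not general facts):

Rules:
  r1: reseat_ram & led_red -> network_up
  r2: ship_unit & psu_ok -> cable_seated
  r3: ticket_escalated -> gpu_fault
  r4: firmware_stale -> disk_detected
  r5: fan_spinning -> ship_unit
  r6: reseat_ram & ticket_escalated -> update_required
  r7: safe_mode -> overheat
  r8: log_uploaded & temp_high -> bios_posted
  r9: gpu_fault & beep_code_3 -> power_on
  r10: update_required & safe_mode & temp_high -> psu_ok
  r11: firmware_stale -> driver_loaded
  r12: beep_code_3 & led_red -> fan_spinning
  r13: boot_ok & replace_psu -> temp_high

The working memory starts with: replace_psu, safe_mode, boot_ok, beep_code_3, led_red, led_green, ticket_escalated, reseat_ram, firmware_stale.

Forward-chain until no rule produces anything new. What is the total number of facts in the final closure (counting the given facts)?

21

Round 1 fires r1, r3, r4, r6, r7, r11, r12, r13, giving network_up, gpu_fault, disk_detected, update_required, overheat, driver_loaded, fan_spinning, temp_high.
Round 2 fires r5, r9, r10, giving ship_unit, power_on, psu_ok.
Round 3 fires r2, giving cable_seated.
Closure: {beep_code_3, boot_ok, cable_seated, disk_detected, driver_loaded, fan_spinning, firmware_stale, gpu_fault, led_green, led_red, network_up, overheat, power_on, psu_ok, replace_psu, reseat_ram, safe_mode, ship_unit, temp_high, ticket_escalated, update_required} — 21 facts.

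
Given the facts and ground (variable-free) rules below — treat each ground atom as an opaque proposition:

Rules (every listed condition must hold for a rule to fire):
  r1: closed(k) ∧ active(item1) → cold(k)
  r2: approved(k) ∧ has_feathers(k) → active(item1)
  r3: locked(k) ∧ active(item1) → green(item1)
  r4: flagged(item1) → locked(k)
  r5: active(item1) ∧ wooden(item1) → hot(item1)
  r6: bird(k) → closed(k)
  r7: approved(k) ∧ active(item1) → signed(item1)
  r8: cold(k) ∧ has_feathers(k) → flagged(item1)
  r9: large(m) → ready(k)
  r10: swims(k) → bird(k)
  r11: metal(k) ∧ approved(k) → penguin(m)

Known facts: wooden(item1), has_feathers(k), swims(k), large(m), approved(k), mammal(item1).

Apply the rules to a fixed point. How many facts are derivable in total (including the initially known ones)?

16

Round 1: r2 [approved(k) ∧ has_feathers(k) → active(item1)]; r9 [large(m) → ready(k)]; r10 [swims(k) → bird(k)]. New: active(item1), ready(k), bird(k).
Round 2: r5 [active(item1) ∧ wooden(item1) → hot(item1)]; r6 [bird(k) → closed(k)]; r7 [approved(k) ∧ active(item1) → signed(item1)]. New: hot(item1), closed(k), signed(item1).
Round 3: r1 [closed(k) ∧ active(item1) → cold(k)]. New: cold(k).
Round 4: r8 [cold(k) ∧ has_feathers(k) → flagged(item1)]. New: flagged(item1).
Round 5: r4 [flagged(item1) → locked(k)]. New: locked(k).
Round 6: r3 [locked(k) ∧ active(item1) → green(item1)]. New: green(item1).
Closure: {active(item1), approved(k), bird(k), closed(k), cold(k), flagged(item1), green(item1), has_feathers(k), hot(item1), large(m), locked(k), mammal(item1), ready(k), signed(item1), swims(k), wooden(item1)} — 16 facts.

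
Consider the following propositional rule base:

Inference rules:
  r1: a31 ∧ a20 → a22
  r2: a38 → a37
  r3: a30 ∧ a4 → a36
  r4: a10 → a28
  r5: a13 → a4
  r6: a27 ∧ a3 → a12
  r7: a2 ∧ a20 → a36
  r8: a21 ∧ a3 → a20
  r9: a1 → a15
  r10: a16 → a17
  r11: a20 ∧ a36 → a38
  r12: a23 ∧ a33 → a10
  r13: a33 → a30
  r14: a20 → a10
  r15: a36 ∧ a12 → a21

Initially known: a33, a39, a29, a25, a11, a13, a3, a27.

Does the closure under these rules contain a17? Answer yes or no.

no

Round 1: r5 [a13 → a4]; r6 [a27 ∧ a3 → a12]; r13 [a33 → a30]. New: a4, a12, a30.
Round 2: r3 [a30 ∧ a4 → a36]. New: a36.
Round 3: r15 [a36 ∧ a12 → a21]. New: a21.
Round 4: r8 [a21 ∧ a3 → a20]. New: a20.
Round 5: r11 [a20 ∧ a36 → a38]; r14 [a20 → a10]. New: a38, a10.
Round 6: r2 [a38 → a37]; r4 [a10 → a28]. New: a37, a28.
Fixed point reached. a17 is concluded only by r10; r10 needs a16 (never derived).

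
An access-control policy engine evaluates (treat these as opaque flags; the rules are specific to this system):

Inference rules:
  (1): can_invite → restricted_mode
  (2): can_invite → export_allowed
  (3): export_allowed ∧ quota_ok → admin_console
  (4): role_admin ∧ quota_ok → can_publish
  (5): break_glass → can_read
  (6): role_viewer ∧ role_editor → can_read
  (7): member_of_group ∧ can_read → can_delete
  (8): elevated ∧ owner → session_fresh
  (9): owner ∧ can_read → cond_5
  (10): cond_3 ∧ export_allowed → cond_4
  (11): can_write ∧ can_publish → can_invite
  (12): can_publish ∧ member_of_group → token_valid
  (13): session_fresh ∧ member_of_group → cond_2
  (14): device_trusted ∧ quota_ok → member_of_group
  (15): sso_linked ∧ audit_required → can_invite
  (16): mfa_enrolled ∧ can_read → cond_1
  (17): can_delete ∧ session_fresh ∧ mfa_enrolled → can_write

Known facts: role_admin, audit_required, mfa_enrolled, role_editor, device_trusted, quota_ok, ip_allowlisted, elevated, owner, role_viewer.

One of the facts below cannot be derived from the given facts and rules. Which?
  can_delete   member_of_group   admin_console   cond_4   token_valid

cond_4

Round 1: (4) [role_admin ∧ quota_ok → can_publish]; (6) [role_viewer ∧ role_editor → can_read]; (8) [elevated ∧ owner → session_fresh]; (14) [device_trusted ∧ quota_ok → member_of_group]. Adds can_publish, can_read, session_fresh, member_of_group.
Round 2: (7) [member_of_group ∧ can_read → can_delete]; (9) [owner ∧ can_read → cond_5]; (12) [can_publish ∧ member_of_group → token_valid]; (13) [session_fresh ∧ member_of_group → cond_2]; (16) [mfa_enrolled ∧ can_read → cond_1]. Adds can_delete, cond_5, token_valid, cond_2, cond_1.
Round 3: (17) [can_delete ∧ session_fresh ∧ mfa_enrolled → can_write]. Adds can_write.
Round 4: (11) [can_write ∧ can_publish → can_invite]. Adds can_invite.
Round 5: (1) [can_invite → restricted_mode]; (2) [can_invite → export_allowed]. Adds restricted_mode, export_allowed.
Round 6: (3) [export_allowed ∧ quota_ok → admin_console]. Adds admin_console.
Derived: admin_console (round 6), can_delete (round 2), token_valid (round 2), member_of_group (round 1). cond_4 never appears in any round.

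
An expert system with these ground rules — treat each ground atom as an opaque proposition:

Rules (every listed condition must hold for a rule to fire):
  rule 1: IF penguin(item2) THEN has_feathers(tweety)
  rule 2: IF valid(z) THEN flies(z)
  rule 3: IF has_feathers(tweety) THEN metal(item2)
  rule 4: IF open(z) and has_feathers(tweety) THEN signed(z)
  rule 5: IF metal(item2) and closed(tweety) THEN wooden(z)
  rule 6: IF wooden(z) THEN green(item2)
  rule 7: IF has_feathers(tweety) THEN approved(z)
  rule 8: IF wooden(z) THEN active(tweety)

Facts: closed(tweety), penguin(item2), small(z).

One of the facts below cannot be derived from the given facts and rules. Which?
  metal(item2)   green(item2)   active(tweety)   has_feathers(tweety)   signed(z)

Round 1 fires rule 1, giving has_feathers(tweety).
Round 2 fires rule 3, rule 7, giving metal(item2), approved(z).
Round 3 fires rule 5, giving wooden(z).
Round 4 fires rule 6, rule 8, giving green(item2), active(tweety).
Derived: metal(item2) (round 2), has_feathers(tweety) (round 1), green(item2) (round 4), active(tweety) (round 4). signed(z) never appears in any round.

signed(z)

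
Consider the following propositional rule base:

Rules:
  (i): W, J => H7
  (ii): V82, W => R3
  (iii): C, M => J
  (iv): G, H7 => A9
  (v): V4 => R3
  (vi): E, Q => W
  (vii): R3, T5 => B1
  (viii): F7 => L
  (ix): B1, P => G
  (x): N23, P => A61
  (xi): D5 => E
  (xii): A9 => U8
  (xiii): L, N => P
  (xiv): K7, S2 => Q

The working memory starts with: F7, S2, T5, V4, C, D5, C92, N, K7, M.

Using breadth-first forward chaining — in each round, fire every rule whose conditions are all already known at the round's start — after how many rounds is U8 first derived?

[1] (iii) [C, M => J]; (v) [V4 => R3]; (viii) [F7 => L]; (xi) [D5 => E]; (xiv) [K7, S2 => Q]. ⇒ new: J, R3, L, E, Q.
[2] (vi) [E, Q => W]; (vii) [R3, T5 => B1]; (xiii) [L, N => P]. ⇒ new: W, B1, P.
[3] (i) [W, J => H7]; (ix) [B1, P => G]. ⇒ new: H7, G.
[4] (iv) [G, H7 => A9]. ⇒ new: A9.
[5] (xii) [A9 => U8]. ⇒ new: U8.
U8 first appears in round 5.

5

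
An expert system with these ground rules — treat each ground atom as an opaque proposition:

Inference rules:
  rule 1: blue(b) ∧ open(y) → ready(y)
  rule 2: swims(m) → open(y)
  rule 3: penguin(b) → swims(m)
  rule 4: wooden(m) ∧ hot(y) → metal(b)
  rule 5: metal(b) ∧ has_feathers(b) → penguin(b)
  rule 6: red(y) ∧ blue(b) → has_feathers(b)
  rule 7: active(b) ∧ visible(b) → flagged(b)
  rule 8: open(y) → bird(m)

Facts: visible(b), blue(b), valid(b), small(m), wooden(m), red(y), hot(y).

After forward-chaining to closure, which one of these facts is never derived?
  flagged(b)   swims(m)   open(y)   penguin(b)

flagged(b)

Round 1: rule 4 [wooden(m) ∧ hot(y) → metal(b)]; rule 6 [red(y) ∧ blue(b) → has_feathers(b)]. Adds metal(b), has_feathers(b).
Round 2: rule 5 [metal(b) ∧ has_feathers(b) → penguin(b)]. Adds penguin(b).
Round 3: rule 3 [penguin(b) → swims(m)]. Adds swims(m).
Round 4: rule 2 [swims(m) → open(y)]. Adds open(y).
Round 5: rule 1 [blue(b) ∧ open(y) → ready(y)]; rule 8 [open(y) → bird(m)]. Adds ready(y), bird(m).
Derived: open(y) (round 4), swims(m) (round 3), penguin(b) (round 2). flagged(b) never appears in any round.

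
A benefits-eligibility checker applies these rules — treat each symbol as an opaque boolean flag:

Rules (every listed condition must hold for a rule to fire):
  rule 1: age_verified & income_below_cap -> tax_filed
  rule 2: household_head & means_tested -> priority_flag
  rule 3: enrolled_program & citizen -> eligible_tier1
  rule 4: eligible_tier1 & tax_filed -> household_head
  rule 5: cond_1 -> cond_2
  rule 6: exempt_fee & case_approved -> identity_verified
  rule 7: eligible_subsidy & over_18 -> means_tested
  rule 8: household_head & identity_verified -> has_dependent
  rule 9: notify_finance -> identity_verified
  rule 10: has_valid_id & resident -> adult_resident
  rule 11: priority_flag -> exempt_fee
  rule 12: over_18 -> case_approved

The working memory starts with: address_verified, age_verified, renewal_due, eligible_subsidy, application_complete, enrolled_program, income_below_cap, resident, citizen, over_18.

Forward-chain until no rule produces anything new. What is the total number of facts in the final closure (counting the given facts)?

19

Round 1: rule 1 [age_verified & income_below_cap -> tax_filed]; rule 3 [enrolled_program & citizen -> eligible_tier1]; rule 7 [eligible_subsidy & over_18 -> means_tested]; rule 12 [over_18 -> case_approved]. New: tax_filed, eligible_tier1, means_tested, case_approved.
Round 2: rule 4 [eligible_tier1 & tax_filed -> household_head]. New: household_head.
Round 3: rule 2 [household_head & means_tested -> priority_flag]. New: priority_flag.
Round 4: rule 11 [priority_flag -> exempt_fee]. New: exempt_fee.
Round 5: rule 6 [exempt_fee & case_approved -> identity_verified]. New: identity_verified.
Round 6: rule 8 [household_head & identity_verified -> has_dependent]. New: has_dependent.
Closure: {address_verified, age_verified, application_complete, case_approved, citizen, eligible_subsidy, eligible_tier1, enrolled_program, exempt_fee, has_dependent, household_head, identity_verified, income_below_cap, means_tested, over_18, priority_flag, renewal_due, resident, tax_filed} — 19 facts.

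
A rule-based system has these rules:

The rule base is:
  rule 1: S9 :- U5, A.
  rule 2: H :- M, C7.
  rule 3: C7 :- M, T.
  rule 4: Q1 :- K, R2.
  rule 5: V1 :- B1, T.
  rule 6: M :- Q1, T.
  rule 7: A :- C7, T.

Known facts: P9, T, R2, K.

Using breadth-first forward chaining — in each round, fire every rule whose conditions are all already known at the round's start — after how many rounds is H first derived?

4

Round 1 fires rule 4, giving Q1.
Round 2 fires rule 6, giving M.
Round 3 fires rule 3, giving C7.
Round 4 fires rule 2, rule 7, giving H, A.
H first appears in round 4.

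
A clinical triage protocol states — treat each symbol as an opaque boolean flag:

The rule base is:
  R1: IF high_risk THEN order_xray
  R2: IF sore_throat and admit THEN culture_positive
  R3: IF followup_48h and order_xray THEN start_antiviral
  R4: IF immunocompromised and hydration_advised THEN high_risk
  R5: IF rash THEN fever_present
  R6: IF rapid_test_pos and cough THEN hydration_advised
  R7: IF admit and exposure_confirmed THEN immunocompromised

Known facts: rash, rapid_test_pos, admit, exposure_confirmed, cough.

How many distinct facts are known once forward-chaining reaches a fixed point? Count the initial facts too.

[1] R5 [IF rash THEN fever_present]; R6 [IF rapid_test_pos and cough THEN hydration_advised]; R7 [IF admit and exposure_confirmed THEN immunocompromised]. ⇒ new: fever_present, hydration_advised, immunocompromised.
[2] R4 [IF immunocompromised and hydration_advised THEN high_risk]. ⇒ new: high_risk.
[3] R1 [IF high_risk THEN order_xray]. ⇒ new: order_xray.
Closure: {admit, cough, exposure_confirmed, fever_present, high_risk, hydration_advised, immunocompromised, order_xray, rapid_test_pos, rash} — 10 facts.

10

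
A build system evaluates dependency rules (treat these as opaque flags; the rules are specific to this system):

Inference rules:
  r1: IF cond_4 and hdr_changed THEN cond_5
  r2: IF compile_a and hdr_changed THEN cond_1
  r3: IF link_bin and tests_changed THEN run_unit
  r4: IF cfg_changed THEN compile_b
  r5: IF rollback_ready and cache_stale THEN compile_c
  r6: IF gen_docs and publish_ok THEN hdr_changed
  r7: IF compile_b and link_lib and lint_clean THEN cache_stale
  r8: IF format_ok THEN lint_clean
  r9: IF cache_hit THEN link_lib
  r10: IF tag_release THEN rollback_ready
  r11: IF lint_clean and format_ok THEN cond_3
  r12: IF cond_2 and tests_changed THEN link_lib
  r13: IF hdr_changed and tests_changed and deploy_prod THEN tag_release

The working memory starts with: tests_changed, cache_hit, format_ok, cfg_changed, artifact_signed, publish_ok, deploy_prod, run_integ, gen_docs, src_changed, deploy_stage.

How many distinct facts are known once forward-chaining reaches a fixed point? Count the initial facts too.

Round 1: r4 [IF cfg_changed THEN compile_b]; r6 [IF gen_docs and publish_ok THEN hdr_changed]; r8 [IF format_ok THEN lint_clean]; r9 [IF cache_hit THEN link_lib]. Adds compile_b, hdr_changed, lint_clean, link_lib.
Round 2: r7 [IF compile_b and link_lib and lint_clean THEN cache_stale]; r11 [IF lint_clean and format_ok THEN cond_3]; r13 [IF hdr_changed and tests_changed and deploy_prod THEN tag_release]. Adds cache_stale, cond_3, tag_release.
Round 3: r10 [IF tag_release THEN rollback_ready]. Adds rollback_ready.
Round 4: r5 [IF rollback_ready and cache_stale THEN compile_c]. Adds compile_c.
Closure: {artifact_signed, cache_hit, cache_stale, cfg_changed, compile_b, compile_c, cond_3, deploy_prod, deploy_stage, format_ok, gen_docs, hdr_changed, link_lib, lint_clean, publish_ok, rollback_ready, run_integ, src_changed, tag_release, tests_changed} — 20 facts.

20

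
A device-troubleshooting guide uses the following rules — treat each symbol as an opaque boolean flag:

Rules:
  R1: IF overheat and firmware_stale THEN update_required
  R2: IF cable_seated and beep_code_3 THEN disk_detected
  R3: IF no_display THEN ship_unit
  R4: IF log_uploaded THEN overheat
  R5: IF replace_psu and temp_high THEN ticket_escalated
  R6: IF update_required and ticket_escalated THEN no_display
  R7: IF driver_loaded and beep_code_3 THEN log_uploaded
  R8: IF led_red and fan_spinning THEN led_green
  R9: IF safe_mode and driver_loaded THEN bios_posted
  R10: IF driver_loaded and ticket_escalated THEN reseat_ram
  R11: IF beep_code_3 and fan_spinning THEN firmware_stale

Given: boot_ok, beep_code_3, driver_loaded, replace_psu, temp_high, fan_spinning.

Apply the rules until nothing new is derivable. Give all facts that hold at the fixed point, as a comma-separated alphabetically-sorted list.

[1] R5 [IF replace_psu and temp_high THEN ticket_escalated]; R7 [IF driver_loaded and beep_code_3 THEN log_uploaded]; R11 [IF beep_code_3 and fan_spinning THEN firmware_stale]. ⇒ new: ticket_escalated, log_uploaded, firmware_stale.
[2] R4 [IF log_uploaded THEN overheat]; R10 [IF driver_loaded and ticket_escalated THEN reseat_ram]. ⇒ new: overheat, reseat_ram.
[3] R1 [IF overheat and firmware_stale THEN update_required]. ⇒ new: update_required.
[4] R6 [IF update_required and ticket_escalated THEN no_display]. ⇒ new: no_display.
[5] R3 [IF no_display THEN ship_unit]. ⇒ new: ship_unit.

beep_code_3, boot_ok, driver_loaded, fan_spinning, firmware_stale, log_uploaded, no_display, overheat, replace_psu, reseat_ram, ship_unit, temp_high, ticket_escalated, update_required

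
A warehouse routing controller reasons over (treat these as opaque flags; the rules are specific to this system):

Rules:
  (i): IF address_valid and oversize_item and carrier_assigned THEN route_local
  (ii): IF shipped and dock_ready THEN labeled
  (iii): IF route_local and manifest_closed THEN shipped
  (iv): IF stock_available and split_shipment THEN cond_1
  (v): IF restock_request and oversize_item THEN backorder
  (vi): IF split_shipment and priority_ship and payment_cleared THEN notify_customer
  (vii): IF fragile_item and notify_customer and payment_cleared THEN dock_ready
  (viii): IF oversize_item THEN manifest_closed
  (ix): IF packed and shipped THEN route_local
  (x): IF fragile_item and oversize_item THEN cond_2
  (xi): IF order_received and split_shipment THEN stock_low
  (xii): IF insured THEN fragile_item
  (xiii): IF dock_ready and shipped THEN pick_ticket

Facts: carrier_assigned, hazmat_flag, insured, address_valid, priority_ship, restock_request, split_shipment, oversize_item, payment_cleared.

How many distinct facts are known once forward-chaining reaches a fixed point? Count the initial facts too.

Round 1 fires (i), (v), (vi), (viii), (xii), giving route_local, backorder, notify_customer, manifest_closed, fragile_item.
Round 2 fires (iii), (vii), (x), giving shipped, dock_ready, cond_2.
Round 3 fires (ii), (xiii), giving labeled, pick_ticket.
Closure: {address_valid, backorder, carrier_assigned, cond_2, dock_ready, fragile_item, hazmat_flag, insured, labeled, manifest_closed, notify_customer, oversize_item, payment_cleared, pick_ticket, priority_ship, restock_request, route_local, shipped, split_shipment} — 19 facts.

19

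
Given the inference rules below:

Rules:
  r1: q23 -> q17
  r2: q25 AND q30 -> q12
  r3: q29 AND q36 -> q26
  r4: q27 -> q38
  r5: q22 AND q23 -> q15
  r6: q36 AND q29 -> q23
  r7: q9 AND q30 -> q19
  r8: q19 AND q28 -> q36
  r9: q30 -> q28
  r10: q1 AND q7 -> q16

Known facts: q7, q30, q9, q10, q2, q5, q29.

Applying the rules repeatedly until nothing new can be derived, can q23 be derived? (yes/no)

Round 1 fires r7, r9, giving q19, q28.
Round 2 fires r8, giving q36.
Round 3 fires r3, r6, giving q26, q23.
Round 4 fires r1, giving q17.
q23 appears in round 3, so it is derivable.

yes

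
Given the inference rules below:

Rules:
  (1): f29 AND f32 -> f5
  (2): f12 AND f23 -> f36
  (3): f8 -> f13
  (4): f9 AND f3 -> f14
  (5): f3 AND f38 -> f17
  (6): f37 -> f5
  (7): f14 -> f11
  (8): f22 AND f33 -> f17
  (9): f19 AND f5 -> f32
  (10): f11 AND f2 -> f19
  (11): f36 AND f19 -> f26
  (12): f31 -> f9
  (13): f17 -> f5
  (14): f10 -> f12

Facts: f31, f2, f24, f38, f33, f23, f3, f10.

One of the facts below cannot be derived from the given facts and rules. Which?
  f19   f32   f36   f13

f13

Round 1 — (5), (12), (14), derive f17, f9, f12.
Round 2 — (2), (4), (13), derive f36, f14, f5.
Round 3 — (7), derive f11.
Round 4 — (10), derive f19.
Round 5 — (9), (11), derive f32, f26.
Derived: f32 (round 5), f19 (round 4), f36 (round 2). f13 never appears in any round.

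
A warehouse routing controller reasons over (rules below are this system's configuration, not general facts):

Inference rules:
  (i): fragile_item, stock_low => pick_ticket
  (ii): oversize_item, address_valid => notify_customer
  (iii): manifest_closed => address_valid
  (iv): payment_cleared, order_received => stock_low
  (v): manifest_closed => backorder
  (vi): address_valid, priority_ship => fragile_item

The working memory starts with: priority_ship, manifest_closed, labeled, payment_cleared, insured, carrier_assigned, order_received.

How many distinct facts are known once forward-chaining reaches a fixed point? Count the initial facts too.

12

Round 1: (iii) [manifest_closed => address_valid]; (iv) [payment_cleared, order_received => stock_low]; (v) [manifest_closed => backorder]. Adds address_valid, stock_low, backorder.
Round 2: (vi) [address_valid, priority_ship => fragile_item]. Adds fragile_item.
Round 3: (i) [fragile_item, stock_low => pick_ticket]. Adds pick_ticket.
Closure: {address_valid, backorder, carrier_assigned, fragile_item, insured, labeled, manifest_closed, order_received, payment_cleared, pick_ticket, priority_ship, stock_low} — 12 facts.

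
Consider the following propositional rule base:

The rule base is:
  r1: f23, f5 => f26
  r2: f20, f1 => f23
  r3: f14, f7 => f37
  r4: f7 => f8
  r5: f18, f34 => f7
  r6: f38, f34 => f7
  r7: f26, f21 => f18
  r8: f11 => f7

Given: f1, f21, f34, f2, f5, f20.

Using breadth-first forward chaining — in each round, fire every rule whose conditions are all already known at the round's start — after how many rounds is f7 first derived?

4

[1] r2 [f20, f1 => f23]. ⇒ new: f23.
[2] r1 [f23, f5 => f26]. ⇒ new: f26.
[3] r7 [f26, f21 => f18]. ⇒ new: f18.
[4] r5 [f18, f34 => f7]. ⇒ new: f7.
f7 first appears in round 4.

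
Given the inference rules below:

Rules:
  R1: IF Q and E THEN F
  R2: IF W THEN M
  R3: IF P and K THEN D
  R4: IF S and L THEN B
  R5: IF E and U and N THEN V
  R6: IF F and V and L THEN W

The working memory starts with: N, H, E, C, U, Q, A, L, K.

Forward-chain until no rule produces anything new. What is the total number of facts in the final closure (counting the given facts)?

13

Round 1: R1 [IF Q and E THEN F]; R5 [IF E and U and N THEN V]. New: F, V.
Round 2: R6 [IF F and V and L THEN W]. New: W.
Round 3: R2 [IF W THEN M]. New: M.
Closure: {A, C, E, F, H, K, L, M, N, Q, U, V, W} — 13 facts.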